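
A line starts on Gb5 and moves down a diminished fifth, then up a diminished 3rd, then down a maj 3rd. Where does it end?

Cbb5

A diminished fifth down from Gb5 is C5.
Up a diminished third from C5: Ebb5 (2 semitones up).
A major third down from Ebb5 is Cbb5.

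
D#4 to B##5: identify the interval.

augmented thirteenth

D to B spans six letter names (D-E-F-G-A-B), plus an octave, so the interval is some kind of thirteenth.
The major thirteenth is 21 semitones; here we have 22, one semitone wider: augmented.
(Equivalently, a compound augmented sixth: an augmented sixth plus an octave.)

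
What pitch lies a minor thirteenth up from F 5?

D-flat 7

Six letters up from F (plus an octave) reaches D.
A minor thirteenth spans 20 semitones, so from F5 the target pitch is Db7.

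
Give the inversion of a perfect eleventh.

First reduce the compound perfect eleventh to its simple form, a perfect fourth.
Interval numbers invert to sum to nine: 4 + 5 = 9, so a fourth inverts to a fifth.
Quality inverts too: perfect stays perfect. That makes the inversion a perfect fifth.

P5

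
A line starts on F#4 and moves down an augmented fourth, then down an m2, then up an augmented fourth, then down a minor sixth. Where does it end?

G##3

An augmented fourth down from F#4 is C4.
Down a minor second from C4: B3 (1 semitone down).
An augmented fourth up from B3 is E#4.
Down a minor sixth from E#4: G##3 (8 semitones down).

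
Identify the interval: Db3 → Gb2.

perfect fifth

Descending from Db3 to Gb2 is the same interval as ascending Gb2 to Db3.
G to D spans five letter names (G-A-B-C-D), so the interval is some kind of fifth.
Counting semitones, Gb2→Db3 is 7, which is the perfect fifth.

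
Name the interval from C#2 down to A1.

Descending from C#2 to A1 is the same interval as ascending A1 to C#2.
A to C spans three letter names (A-B-C): a third.
Counting semitones, A1→C#2 is 4, which is the major third.

major 3rd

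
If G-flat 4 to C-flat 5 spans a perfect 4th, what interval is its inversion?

The rule of nine gives the new number: 9 − 4 = 5, so a fourth becomes a fifth.
Quality inverts too: perfect stays perfect. That makes the inversion a perfect fifth.

perfect 5th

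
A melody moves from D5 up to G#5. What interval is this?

A4

D to G spans four letter names (D-E-F-G): a fourth.
The perfect fourth is 5 semitones; here we have 6, one semitone wider: augmented.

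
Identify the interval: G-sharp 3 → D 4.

diminished 5th

G to D spans five letter names (G-A-B-C-D), so the interval is some kind of fifth.
The perfect fifth is 7 semitones; here we have 6, one semitone narrower: diminished.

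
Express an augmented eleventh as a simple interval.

augmented fourth

Each octave removed subtracts seven from the number: 11 − 7 = 4.
That makes an augmented eleventh a compound augmented fourth — an octave plus an augmented fourth.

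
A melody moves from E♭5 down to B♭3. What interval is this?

perfect eleventh

Descending from Eb5 to Bb3 is the same interval as ascending Bb3 to Eb5.
B to E spans four letter names (B-C-D-E), plus an octave — that makes it an eleventh of some quality.
The perfect eleventh spans 17 semitones, and Bb3 to Eb5 is exactly 17 semitones — so this is a perfect eleventh.
(Equivalently, a compound perfect fourth: a perfect fourth plus an octave.)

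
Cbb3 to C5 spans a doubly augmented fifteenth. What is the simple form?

doubly augmented octave

Take out an octave (7 from the number): 15 − 7 = 8.
That makes a doubly augmented fifteenth a compound doubly augmented octave — an octave plus a doubly augmented octave.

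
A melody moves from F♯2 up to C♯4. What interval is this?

perfect twelfth

F to C spans five letter names (F-G-A-B-C), plus an octave: a twelfth.
The perfect twelfth spans 19 semitones, and F#2 to C#4 is exactly 19 semitones — so this is a perfect twelfth.
(Equivalently, a compound perfect fifth: a perfect fifth plus an octave.)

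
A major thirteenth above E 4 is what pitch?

C sharp 6

Six letters up from E (plus an octave) reaches C.
Moving 21 semitones up from E4 (the size of a major thirteenth) reaches C#6.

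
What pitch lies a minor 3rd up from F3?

The third takes the letter from F up to A.
A minor third is 3 semitones; 3 semitones up from F3 gives Ab3.

Ab3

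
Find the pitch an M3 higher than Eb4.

G4

The third takes the letter from E up to G.
A major third is 4 semitones; 4 semitones up from Eb4 gives G4.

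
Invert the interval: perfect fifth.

perfect 4th

Inverted interval numbers add to nine, so a fifth pairs with a fourth (5 + 4 = 9).
The quality also flips — perfect stays perfect — giving a perfect fourth.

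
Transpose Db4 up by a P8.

Db5

The letter stays D (same as the start), shifted an octave up.
A perfect octave spans 12 semitones, so from Db4 the target pitch is Db5.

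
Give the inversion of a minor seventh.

Inverted interval numbers add to nine, so a seventh pairs with a second (7 + 2 = 9).
Quality inverts too: minor becomes major. That makes the inversion a major second.

major 2nd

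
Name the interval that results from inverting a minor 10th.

M6

First reduce the compound minor tenth to its simple form, a minor third.
Inverted interval numbers add to nine, so a third pairs with a sixth (3 + 6 = 9).
The quality also flips — minor becomes major — giving a major sixth.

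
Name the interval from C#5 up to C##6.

augmented octave

C to C is the same letter name, plus an octave, so the interval is some kind of octave.
A perfect octave would be 12 semitones; C#5 to C##6 is 13, one semitone wider, so the interval is augmented.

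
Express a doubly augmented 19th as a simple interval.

Take out 2 octaves (14 from the number): 19 − 14 = 5.
That makes a doubly augmented nineteenth a compound doubly augmented fifth — 2 octaves plus a doubly augmented fifth.

doubly augmented fifth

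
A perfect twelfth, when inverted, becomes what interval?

First reduce the compound perfect twelfth to its simple form, a perfect fifth.
Interval numbers invert to sum to nine: 5 + 4 = 9, so a fifth inverts to a fourth.
The quality also flips — perfect stays perfect — giving a perfect fourth.

perfect fourth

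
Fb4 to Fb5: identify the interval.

F to F is the same letter name, plus an octave: an octave.
Fb4 to Fb5 is 12 semitones, matching the perfect octave exactly, so the quality is perfect.

perfect octave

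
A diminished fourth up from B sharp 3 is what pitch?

Four letter names up from B: E.
A diminished fourth is 4 semitones; 4 semitones up from B#3 gives E4.

E 4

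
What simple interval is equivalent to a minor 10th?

minor 3rd

Subtracting seven from the interval number removes an octave: 10 − 7 = 3.
That makes a minor tenth a compound minor third — an octave plus a minor third.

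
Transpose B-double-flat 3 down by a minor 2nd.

Counting two letter names down from B lands on A.
Moving 1 semitone down from Bbb3 (the size of a minor second) reaches Ab3.

A-flat 3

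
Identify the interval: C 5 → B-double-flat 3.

A9

Descending from C5 to Bbb3 is the same interval as ascending Bbb3 to C5.
B to C spans two letter names (B-C), plus an octave: a ninth.
A major ninth would be 14 semitones; Bbb3 to C5 is 15, one semitone wider, so the interval is augmented.
(Equivalently, a compound augmented second: an augmented second plus an octave.)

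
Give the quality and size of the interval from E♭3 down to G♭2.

major sixth

Descending from Eb3 to Gb2 is the same interval as ascending Gb2 to Eb3.
G to E spans six letter names (G-A-B-C-D-E), so the interval is some kind of sixth.
Counting semitones, Gb2→Eb3 is 9, which is the major sixth.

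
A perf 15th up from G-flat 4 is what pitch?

A fifteenth keeps the letter name G, two octaves up from G.
A perfect fifteenth spans 24 semitones, so from Gb4 the target pitch is Gb6.

G-flat 6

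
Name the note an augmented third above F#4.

Three letter names up from F: A.
Moving 5 semitones up from F#4 (the size of an augmented third) reaches A##4.

A##4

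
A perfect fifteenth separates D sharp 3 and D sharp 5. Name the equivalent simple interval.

Each octave removed subtracts seven from the number: 15 − 7 = 8.
Quality carries through unchanged, so the simple form is a perfect octave.

perfect 8th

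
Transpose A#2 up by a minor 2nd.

B2

Counting two letter names up from A lands on B.
A minor second spans 1 semitone, so from A#2 the target pitch is B2.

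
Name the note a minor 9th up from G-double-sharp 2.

Counting two letter names plus an octave up from G lands on A.
A minor ninth is 13 semitones; 13 semitones up from G##2 gives A#3.

A-sharp 3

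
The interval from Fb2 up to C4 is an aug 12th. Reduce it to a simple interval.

Take out an octave (7 from the number): 12 − 7 = 5.
So an augmented twelfth is an octave plus an augmented fifth. The quality is unchanged.

augmented 5th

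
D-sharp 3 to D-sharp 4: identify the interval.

D to D is the same letter name, plus an octave, so the interval is some kind of octave.
Counting semitones, D#3→D#4 is 12, which is the perfect octave.

perfect 8th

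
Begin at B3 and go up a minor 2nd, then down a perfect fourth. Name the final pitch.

A minor second up from B3 is C4.
C4 down a perfect fourth → G3 (5 semitones).

G3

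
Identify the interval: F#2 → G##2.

F to G spans two letter names (F-G), so the interval is some kind of second.
F#2 to G##2 spans 3 semitones — one semitone wider than the major second (2) — giving an augmented second.

augmented 2nd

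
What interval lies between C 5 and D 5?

major 2nd

C to D spans two letter names (C-D) — that makes it a second of some quality.
C5 to D5 is 2 semitones, matching the major second exactly, so the quality is major.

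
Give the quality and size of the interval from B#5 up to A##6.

M7

B to A spans seven letter names (B-C-D-E-F-G-A): a seventh.
B#5 to A##6 is 11 semitones, matching the major seventh exactly, so the quality is major.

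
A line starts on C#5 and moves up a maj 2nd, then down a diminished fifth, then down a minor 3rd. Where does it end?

E##4

C#5 up a major second → D#5 (2 semitones).
D#5 down a diminished fifth → G##4 (6 semitones).
Down a minor third from G##4: E##4 (3 semitones down).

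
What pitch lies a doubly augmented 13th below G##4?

Bb2

Six letters down from G (plus an octave) reaches B.
A doubly augmented thirteenth is 23 semitones; 23 semitones down from G##4 gives Bb2.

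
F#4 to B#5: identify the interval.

F to B spans four letter names (F-G-A-B), plus an octave — that makes it an eleventh of some quality.
The perfect eleventh is 17 semitones; here we have 18, one semitone wider: augmented.
(Equivalently, a compound augmented fourth: an augmented fourth plus an octave.)

augmented eleventh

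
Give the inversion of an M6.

minor third

The rule of nine gives the new number: 9 − 6 = 3, so a sixth becomes a third.
Quality inverts too: major becomes minor. That makes the inversion a minor third.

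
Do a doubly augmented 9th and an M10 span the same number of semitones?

A doubly augmented ninth = 16 semitones = a major tenth; enharmonically equal.

Yes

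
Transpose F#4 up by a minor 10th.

A5

Counting three letter names plus an octave up from F lands on A.
A minor tenth is 15 semitones; 15 semitones up from F#4 gives A5.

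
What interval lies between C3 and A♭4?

C to A spans six letter names (C-D-E-F-G-A), plus an octave — that makes it a thirteenth of some quality.
A major thirteenth would be 21 semitones, but C3 to Ab4 is 20 — one semitone narrower, making it a minor thirteenth.
(Equivalently, a compound minor sixth: a minor sixth plus an octave.)

minor thirteenth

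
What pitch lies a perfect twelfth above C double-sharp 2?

G double-sharp 3

Counting five letter names plus an octave up from C lands on G.
A perfect twelfth is 19 semitones; 19 semitones up from C##2 gives G##3.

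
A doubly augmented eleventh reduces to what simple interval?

AA4

Take out an octave (7 from the number): 11 − 7 = 4.
So a doubly augmented eleventh is an octave plus a doubly augmented fourth. The quality is unchanged.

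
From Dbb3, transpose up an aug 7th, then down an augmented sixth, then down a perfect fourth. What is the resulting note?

Bbb2

Up an augmented seventh from Dbb3: C4 (12 semitones up).
C4 down an augmented sixth → Ebb3 (10 semitones).
Ebb3 down a perfect fourth → Bbb2 (5 semitones).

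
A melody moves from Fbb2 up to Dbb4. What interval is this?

F to D spans six letter names (F-G-A-B-C-D), plus an octave — that makes it a thirteenth of some quality.
Counting semitones, Fbb2→Dbb4 is 21, which is the major thirteenth.
(Equivalently, a compound major sixth: a major sixth plus an octave.)

major thirteenth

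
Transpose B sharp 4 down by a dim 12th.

Five letters down from B (plus an octave) reaches E.
Moving 18 semitones down from B#4 (the size of a diminished twelfth) reaches E##3.

E double-sharp 3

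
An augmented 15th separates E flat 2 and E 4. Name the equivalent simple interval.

Take out an octave (7 from the number): 15 − 7 = 8.
Quality carries through unchanged, so the simple form is an augmented octave.

augmented 8th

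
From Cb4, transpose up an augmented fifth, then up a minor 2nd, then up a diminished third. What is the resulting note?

Cbb5

Up an augmented fifth from Cb4: G4 (8 semitones up).
A minor second up from G4 is Ab4.
Up a diminished third from Ab4: Cbb5 (2 semitones up).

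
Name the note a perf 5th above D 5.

A 5

The fifth takes the letter from D up to A.
A perfect fifth is 7 semitones; 7 semitones up from D5 gives A5.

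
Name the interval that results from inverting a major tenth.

minor 6th

First reduce the compound major tenth to its simple form, a major third.
Interval numbers invert to sum to nine: 3 + 6 = 9, so a third inverts to a sixth.
Quality inverts too: major becomes minor. That makes the inversion a minor sixth.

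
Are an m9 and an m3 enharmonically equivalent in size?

13 semitones (minor ninth) vs 3 semitones (minor third): not equal.

No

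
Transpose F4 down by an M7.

Gb3

Seven letter names down from F: G.
A major seventh spans 11 semitones, so from F4 the target pitch is Gb3.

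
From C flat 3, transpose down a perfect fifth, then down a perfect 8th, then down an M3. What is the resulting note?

A perfect fifth down from Cb3 is Fb2.
Fb2 down a perfect octave → Fb1 (12 semitones).
Fb1 down a major third → Dbb1 (4 semitones).

D double-flat 1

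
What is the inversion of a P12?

perfect fourth

First reduce the compound perfect twelfth to its simple form, a perfect fifth.
Interval numbers invert to sum to nine: 5 + 4 = 9, so a fifth inverts to a fourth.
Quality inverts too: perfect stays perfect. That makes the inversion a perfect fourth.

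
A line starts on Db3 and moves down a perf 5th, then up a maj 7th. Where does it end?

Db3 down a perfect fifth → Gb2 (7 semitones).
A major seventh up from Gb2 is F3.

F3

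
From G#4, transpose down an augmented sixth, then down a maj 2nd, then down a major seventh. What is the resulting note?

Bbb2

An augmented sixth down from G#4 is Bb3.
A major second down from Bb3 is Ab3.
A major seventh down from Ab3 is Bbb2.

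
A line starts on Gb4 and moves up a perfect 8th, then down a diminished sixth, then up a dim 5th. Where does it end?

A perfect octave up from Gb4 is Gb5.
Gb5 down a diminished sixth → B4 (7 semitones).
A diminished fifth up from B4 is F5.

F5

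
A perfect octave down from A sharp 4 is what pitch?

An octave keeps the letter name A, an octave down from A.
Moving 12 semitones down from A#4 (the size of a perfect octave) reaches A#3.

A sharp 3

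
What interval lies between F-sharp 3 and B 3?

F to B spans four letter names (F-G-A-B) — that makes it a fourth of some quality.
F#3 to B3 is 5 semitones, matching the perfect fourth exactly, so the quality is perfect.

perfect 4th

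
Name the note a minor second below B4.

A#4

Two letter names down from B: A.
Moving 1 semitone down from B4 (the size of a minor second) reaches A#4.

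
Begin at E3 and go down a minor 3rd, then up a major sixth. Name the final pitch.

Down a minor third from E3: C#3 (3 semitones down).
C#3 up a major sixth → A#3 (9 semitones).

A#3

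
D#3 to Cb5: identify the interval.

doubly diminished 14th

D to C spans seven letter names (D-E-F-G-A-B-C), plus an octave — that makes it a fourteenth of some quality.
The major fourteenth is 23 semitones; here we have 20, three semitones narrower: doubly diminished.
(Equivalently, a compound doubly diminished seventh: a doubly diminished seventh plus an octave.)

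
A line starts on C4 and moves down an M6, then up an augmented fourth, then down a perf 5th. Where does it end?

C4 down a major sixth → Eb3 (9 semitones).
Up an augmented fourth from Eb3: A3 (6 semitones up).
A3 down a perfect fifth → D3 (7 semitones).

D3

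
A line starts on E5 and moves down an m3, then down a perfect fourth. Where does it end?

E5 down a minor third → C#5 (3 semitones).
C#5 down a perfect fourth → G#4 (5 semitones).

G#4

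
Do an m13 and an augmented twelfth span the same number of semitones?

Yes

A minor thirteenth = 20 semitones = an augmented twelfth; enharmonically equal.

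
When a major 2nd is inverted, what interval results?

Inverted interval numbers add to nine, so a second pairs with a seventh (2 + 7 = 9).
And major becomes minor under inversion, so we get a minor seventh.

minor 7th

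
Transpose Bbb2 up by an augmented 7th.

A3

The seventh takes the letter from B up to A.
Moving 12 semitones up from Bbb2 (the size of an augmented seventh) reaches A3.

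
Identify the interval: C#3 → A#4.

C to A spans six letter names (C-D-E-F-G-A), plus an octave: a thirteenth.
The major thirteenth spans 21 semitones, and C#3 to A#4 is exactly 21 semitones — so this is a major thirteenth.
(Equivalently, a compound major sixth: a major sixth plus an octave.)

major 13th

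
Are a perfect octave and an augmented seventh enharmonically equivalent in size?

Yes

A perfect octave = 12 semitones = an augmented seventh; enharmonically equal.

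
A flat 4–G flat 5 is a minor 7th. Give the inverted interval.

Interval numbers invert to sum to nine: 7 + 2 = 9, so a seventh inverts to a second.
And minor becomes major under inversion, so we get a major second.

M2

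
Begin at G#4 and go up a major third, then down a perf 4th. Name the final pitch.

F##4

G#4 up a major third → B#4 (4 semitones).
A perfect fourth down from B#4 is F##4.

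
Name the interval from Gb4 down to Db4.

Descending from Gb4 to Db4 is the same interval as ascending Db4 to Gb4.
D to G spans four letter names (D-E-F-G) — that makes it a fourth of some quality.
The perfect fourth spans 5 semitones, and Db4 to Gb4 is exactly 5 semitones — so this is a perfect fourth.

perfect 4th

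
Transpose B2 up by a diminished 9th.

The ninth's letter: B up two letter names plus an octave → C.
Moving 12 semitones up from B2 (the size of a diminished ninth) reaches Cb4.

Cb4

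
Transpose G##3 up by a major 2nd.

Counting two letter names up from G lands on A.
Moving 2 semitones up from G##3 (the size of a major second) reaches A##3.

A##3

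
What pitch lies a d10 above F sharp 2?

A flat 3

The tenth's letter: F up three letter names plus an octave → A.
Moving 14 semitones up from F#2 (the size of a diminished tenth) reaches Ab3.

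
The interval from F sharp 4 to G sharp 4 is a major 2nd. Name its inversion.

m7

Inverted interval numbers add to nine, so a second pairs with a seventh (2 + 7 = 9).
The quality also flips — major becomes minor — giving a minor seventh.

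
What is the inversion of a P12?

First reduce the compound perfect twelfth to its simple form, a perfect fifth.
Inverted interval numbers add to nine, so a fifth pairs with a fourth (5 + 4 = 9).
The quality also flips — perfect stays perfect — giving a perfect fourth.

perfect fourth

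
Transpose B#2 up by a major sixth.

G##3

The sixth takes the letter from B up to G.
A major sixth is 9 semitones; 9 semitones up from B#2 gives G##3.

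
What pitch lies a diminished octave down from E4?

The letter stays E (same as the start), shifted an octave down.
A diminished octave is 11 semitones; 11 semitones down from E4 gives E#3.

E#3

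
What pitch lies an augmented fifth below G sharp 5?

Counting five letter names down from G lands on C.
An augmented fifth spans 8 semitones, so from G#5 the target pitch is C5.

C 5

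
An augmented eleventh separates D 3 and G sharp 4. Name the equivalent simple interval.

Subtracting seven from the interval number removes an octave: 11 − 7 = 4.
That makes an augmented eleventh a compound augmented fourth — an octave plus an augmented fourth.

augmented 4th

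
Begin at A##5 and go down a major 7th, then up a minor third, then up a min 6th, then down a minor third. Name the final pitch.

G#5

A##5 down a major seventh → B#4 (11 semitones).
B#4 up a minor third → D#5 (3 semitones).
D#5 up a minor sixth → B5 (8 semitones).
Down a minor third from B5: G#5 (3 semitones down).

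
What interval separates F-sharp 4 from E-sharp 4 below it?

Descending from F#4 to E#4 is the same interval as ascending E#4 to F#4.
E to F spans two letter names (E-F) — that makes it a second of some quality.
At 1 semitone, E#4→F#4 falls one short of a major second: minor.

m2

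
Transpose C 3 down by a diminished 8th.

C sharp 2

The letter stays C (same as the start), shifted an octave down.
Moving 11 semitones down from C3 (the size of a diminished octave) reaches C#2.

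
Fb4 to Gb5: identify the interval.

major ninth

F to G spans two letter names (F-G), plus an octave — that makes it a ninth of some quality.
The major ninth spans 14 semitones, and Fb4 to Gb5 is exactly 14 semitones — so this is a major ninth.
(Equivalently, a compound major second: a major second plus an octave.)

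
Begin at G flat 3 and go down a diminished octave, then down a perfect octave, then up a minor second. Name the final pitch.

A diminished octave down from Gb3 is G2.
A perfect octave down from G2 is G1.
A minor second up from G1 is Ab1.

A flat 1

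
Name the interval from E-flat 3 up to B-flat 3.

perfect fifth

E to B spans five letter names (E-F-G-A-B) — that makes it a fifth of some quality.
Counting semitones, Eb3→Bb3 is 7, which is the perfect fifth.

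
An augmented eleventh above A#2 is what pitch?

D##4

Counting four letter names plus an octave up from A lands on D.
An augmented eleventh spans 18 semitones, so from A#2 the target pitch is D##4.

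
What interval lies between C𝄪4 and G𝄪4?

perfect fifth

C to G spans five letter names (C-D-E-F-G), so the interval is some kind of fifth.
The perfect fifth spans 7 semitones, and C##4 to G##4 is exactly 7 semitones — so this is a perfect fifth.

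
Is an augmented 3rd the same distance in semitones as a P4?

Yes

Both span 5 semitones: an augmented third and a perfect fourth are the same chromatic distance.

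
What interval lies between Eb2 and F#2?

augmented second

E to F spans two letter names (E-F), so the interval is some kind of second.
A major second would be 2 semitones; Eb2 to F#2 is 3, one semitone wider, so the interval is augmented.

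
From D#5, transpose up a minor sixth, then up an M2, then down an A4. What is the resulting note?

A minor sixth up from D#5 is B5.
Up a major second from B5: C#6 (2 semitones up).
Down an augmented fourth from C#6: G5 (6 semitones down).

G5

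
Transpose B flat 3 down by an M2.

A flat 3

Counting two letter names down from B lands on A.
A major second spans 2 semitones, so from Bb3 the target pitch is Ab3.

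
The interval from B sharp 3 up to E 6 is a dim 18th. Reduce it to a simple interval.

Subtracting seven from the interval number removes an octave: 18 − 14 = 4.
So a diminished eighteenth is 2 octaves plus a diminished fourth. The quality is unchanged.

d4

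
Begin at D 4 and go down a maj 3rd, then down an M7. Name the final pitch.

C flat 3

Down a major third from D4: Bb3 (4 semitones down).
Bb3 down a major seventh → Cb3 (11 semitones).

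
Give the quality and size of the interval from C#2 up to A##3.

C to A spans six letter names (C-D-E-F-G-A), plus an octave, so the interval is some kind of thirteenth.
C#2 to A##3 spans 22 semitones — one semitone wider than the major thirteenth (21) — giving an augmented thirteenth.
(Equivalently, a compound augmented sixth: an augmented sixth plus an octave.)

A13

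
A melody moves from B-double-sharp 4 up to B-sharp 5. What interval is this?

B to B is the same letter name, plus an octave — that makes it an octave of some quality.
A perfect octave would be 12 semitones; B##4 to B#5 is 11, one semitone narrower, so the interval is diminished.

diminished 8th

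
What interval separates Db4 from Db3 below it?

P8

Descending from Db4 to Db3 is the same interval as ascending Db3 to Db4.
D to D is the same letter name, plus an octave, so the interval is some kind of octave.
Counting semitones, Db3→Db4 is 12, which is the perfect octave.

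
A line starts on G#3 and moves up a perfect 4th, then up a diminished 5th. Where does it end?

Up a perfect fourth from G#3: C#4 (5 semitones up).
A diminished fifth up from C#4 is G4.

G4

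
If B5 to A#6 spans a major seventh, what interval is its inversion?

Inverted interval numbers add to nine, so a seventh pairs with a second (7 + 2 = 9).
And major becomes minor under inversion, so we get a minor second.

minor second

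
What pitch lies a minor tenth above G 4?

Three letters up from G (plus an octave) reaches B.
A minor tenth spans 15 semitones, so from G4 the target pitch is Bb5.

B-flat 5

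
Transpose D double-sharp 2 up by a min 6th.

B sharp 2

Six letter names up from D: B.
A minor sixth spans 8 semitones, so from D##2 the target pitch is B#2.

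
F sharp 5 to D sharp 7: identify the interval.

major thirteenth

F to D spans six letter names (F-G-A-B-C-D), plus an octave — that makes it a thirteenth of some quality.
F#5 to D#7 is 21 semitones, matching the major thirteenth exactly, so the quality is major.
(Equivalently, a compound major sixth: a major sixth plus an octave.)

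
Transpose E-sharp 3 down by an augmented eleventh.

B 1

Counting four letter names plus an octave down from E lands on B.
An augmented eleventh spans 18 semitones, so from E#3 the target pitch is B1.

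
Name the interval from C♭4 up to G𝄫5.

C to G spans five letter names (C-D-E-F-G), plus an octave: a twelfth.
Cb4 to Gbb5 spans 18 semitones — one semitone narrower than the perfect twelfth (19) — giving a diminished twelfth.
(Equivalently, a compound diminished fifth: a diminished fifth plus an octave.)

d12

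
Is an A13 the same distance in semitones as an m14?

An augmented thirteenth = 22 semitones = a minor fourteenth; enharmonically equal.

Yes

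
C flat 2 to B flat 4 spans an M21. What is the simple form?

Subtracting seven from the interval number removes an octave: 21 − 14 = 7.
Quality carries through unchanged, so the simple form is a major seventh.

major 7th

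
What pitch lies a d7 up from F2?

Ebb3

The seventh takes the letter from F up to E.
A diminished seventh is 9 semitones; 9 semitones up from F2 gives Ebb3.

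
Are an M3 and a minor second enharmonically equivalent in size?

No

A major third is 4 semitones but a minor second is 1 semitone — different sizes.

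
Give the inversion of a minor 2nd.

major seventh

The rule of nine gives the new number: 9 − 2 = 7, so a second becomes a seventh.
Quality inverts too: minor becomes major. That makes the inversion a major seventh.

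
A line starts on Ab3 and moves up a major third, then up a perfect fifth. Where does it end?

A major third up from Ab3 is C4.
C4 up a perfect fifth → G4 (7 semitones).

G4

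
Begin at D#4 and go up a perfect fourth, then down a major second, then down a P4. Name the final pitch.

Up a perfect fourth from D#4: G#4 (5 semitones up).
Down a major second from G#4: F#4 (2 semitones down).
A perfect fourth down from F#4 is C#4.

C#4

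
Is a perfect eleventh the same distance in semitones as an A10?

Both span 17 semitones: a perfect eleventh and an augmented tenth are the same chromatic distance.

Yes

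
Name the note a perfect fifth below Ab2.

Db2

Five letter names down from A: D.
A perfect fifth spans 7 semitones, so from Ab2 the target pitch is Db2.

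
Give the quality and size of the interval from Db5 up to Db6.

perfect octave

D to D is the same letter name, plus an octave — that makes it an octave of some quality.
Db5 to Db6 is 12 semitones, matching the perfect octave exactly, so the quality is perfect.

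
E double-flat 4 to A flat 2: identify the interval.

Descending from Ebb4 to Ab2 is the same interval as ascending Ab2 to Ebb4.
A to E spans five letter names (A-B-C-D-E), plus an octave — that makes it a twelfth of some quality.
The perfect twelfth is 19 semitones; here we have 18, one semitone narrower: diminished.
(Equivalently, a compound diminished fifth: a diminished fifth plus an octave.)

diminished twelfth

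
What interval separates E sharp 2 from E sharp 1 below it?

Descending from E#2 to E#1 is the same interval as ascending E#1 to E#2.
E to E is the same letter name, plus an octave: an octave.
E#1 to E#2 is 12 semitones, matching the perfect octave exactly, so the quality is perfect.

perfect octave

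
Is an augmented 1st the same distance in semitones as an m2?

Yes

Both span 1 semitone: an augmented unison and a minor second are the same chromatic distance.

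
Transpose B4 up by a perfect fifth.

F#5

Five letter names up from B: F.
A perfect fifth spans 7 semitones, so from B4 the target pitch is F#5.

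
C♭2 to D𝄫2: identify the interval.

minor second

C to D spans two letter names (C-D): a second.
A major second would be 2 semitones, but Cb2 to Dbb2 is 1 — one semitone narrower, making it a minor second.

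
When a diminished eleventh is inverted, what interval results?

augmented 5th

First reduce the compound diminished eleventh to its simple form, a diminished fourth.
Inverted interval numbers add to nine, so a fourth pairs with a fifth (4 + 5 = 9).
Quality inverts too: diminished becomes augmented. That makes the inversion an augmented fifth.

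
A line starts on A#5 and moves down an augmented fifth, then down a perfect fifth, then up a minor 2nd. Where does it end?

An augmented fifth down from A#5 is D5.
D5 down a perfect fifth → G4 (7 semitones).
A minor second up from G4 is Ab4.

Ab4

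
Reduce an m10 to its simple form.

Each octave removed subtracts seven from the number: 10 − 7 = 3.
So a minor tenth is an octave plus a minor third. The quality is unchanged.

minor third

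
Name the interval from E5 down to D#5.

minor second

Descending from E5 to D#5 is the same interval as ascending D#5 to E5.
D to E spans two letter names (D-E), so the interval is some kind of second.
A major second would be 2 semitones, but D#5 to E5 is 1 — one semitone narrower, making it a minor second.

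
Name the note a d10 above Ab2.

Cbb4

The tenth's letter: A up three letter names plus an octave → C.
Moving 14 semitones up from Ab2 (the size of a diminished tenth) reaches Cbb4.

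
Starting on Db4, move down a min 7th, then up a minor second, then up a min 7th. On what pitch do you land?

Db4 down a minor seventh → Eb3 (10 semitones).
Eb3 up a minor second → Fb3 (1 semitone).
A minor seventh up from Fb3 is Ebb4.

Ebb4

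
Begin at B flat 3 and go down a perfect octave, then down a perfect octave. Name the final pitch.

B flat 1

Down a perfect octave from Bb3: Bb2 (12 semitones down).
Down a perfect octave from Bb2: Bb1 (12 semitones down).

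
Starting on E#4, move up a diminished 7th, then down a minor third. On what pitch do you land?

E#4 up a diminished seventh → D5 (9 semitones).
A minor third down from D5 is B4.

B4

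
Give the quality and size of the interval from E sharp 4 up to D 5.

E to D spans seven letter names (E-F-G-A-B-C-D) — that makes it a seventh of some quality.
The major seventh is 11 semitones; here we have 9, two semitones narrower: diminished.

diminished seventh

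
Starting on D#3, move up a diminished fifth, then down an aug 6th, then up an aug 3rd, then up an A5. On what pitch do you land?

B#3

D#3 up a diminished fifth → A3 (6 semitones).
Down an augmented sixth from A3: Cb3 (10 semitones down).
Up an augmented third from Cb3: E3 (5 semitones up).
E3 up an augmented fifth → B#3 (8 semitones).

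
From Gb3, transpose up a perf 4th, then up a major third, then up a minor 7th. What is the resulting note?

Db5

Gb3 up a perfect fourth → Cb4 (5 semitones).
Up a major third from Cb4: Eb4 (4 semitones up).
Eb4 up a minor seventh → Db5 (10 semitones).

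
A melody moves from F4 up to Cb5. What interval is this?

F to C spans five letter names (F-G-A-B-C), so the interval is some kind of fifth.
F4 to Cb5 spans 6 semitones — one semitone narrower than the perfect fifth (7) — giving a diminished fifth.

diminished fifth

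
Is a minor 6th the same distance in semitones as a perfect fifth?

A minor sixth is 8 semitones but a perfect fifth is 7 semitones — different sizes.

No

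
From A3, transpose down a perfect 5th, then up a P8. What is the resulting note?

A perfect fifth down from A3 is D3.
A perfect octave up from D3 is D4.

D4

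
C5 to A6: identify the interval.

C to A spans six letter names (C-D-E-F-G-A), plus an octave, so the interval is some kind of thirteenth.
Counting semitones, C5→A6 is 21, which is the major thirteenth.
(Equivalently, a compound major sixth: a major sixth plus an octave.)

M13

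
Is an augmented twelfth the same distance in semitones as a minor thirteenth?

Yes

Both span 20 semitones: an augmented twelfth and a minor thirteenth are the same chromatic distance.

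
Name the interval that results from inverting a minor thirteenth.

major third

First reduce the compound minor thirteenth to its simple form, a minor sixth.
Interval numbers invert to sum to nine: 6 + 3 = 9, so a sixth inverts to a third.
Quality inverts too: minor becomes major. That makes the inversion a major third.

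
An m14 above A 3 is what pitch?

Seven letters up from A (plus an octave) reaches G.
Moving 22 semitones up from A3 (the size of a minor fourteenth) reaches G5.

G 5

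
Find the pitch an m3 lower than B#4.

Three letter names down from B: G.
Moving 3 semitones down from B#4 (the size of a minor third) reaches G##4.

G##4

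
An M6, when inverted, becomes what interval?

minor 3rd

Inverted interval numbers add to nine, so a sixth pairs with a third (6 + 3 = 9).
The quality also flips — major becomes minor — giving a minor third.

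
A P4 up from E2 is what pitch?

A2

The fourth takes the letter from E up to A.
Moving 5 semitones up from E2 (the size of a perfect fourth) reaches A2.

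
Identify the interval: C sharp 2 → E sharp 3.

major tenth

C to E spans three letter names (C-D-E), plus an octave — that makes it a tenth of some quality.
The major tenth spans 16 semitones, and C#2 to E#3 is exactly 16 semitones — so this is a major tenth.
(Equivalently, a compound major third: a major third plus an octave.)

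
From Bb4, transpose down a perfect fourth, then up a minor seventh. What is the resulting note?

Eb5

Down a perfect fourth from Bb4: F4 (5 semitones down).
A minor seventh up from F4 is Eb5.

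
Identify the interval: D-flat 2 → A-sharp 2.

D to A spans five letter names (D-E-F-G-A): a fifth.
A perfect fifth would be 7 semitones; Db2 to A#2 is 9, two semitones wider, so the interval is doubly augmented.

doubly augmented 5th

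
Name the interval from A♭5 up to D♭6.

A to D spans four letter names (A-B-C-D): a fourth.
The perfect fourth spans 5 semitones, and Ab5 to Db6 is exactly 5 semitones — so this is a perfect fourth.

perfect 4th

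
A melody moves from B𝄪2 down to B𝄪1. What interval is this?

perfect octave

Descending from B##2 to B##1 is the same interval as ascending B##1 to B##2.
B to B is the same letter name, plus an octave, so the interval is some kind of octave.
B##1 to B##2 is 12 semitones, matching the perfect octave exactly, so the quality is perfect.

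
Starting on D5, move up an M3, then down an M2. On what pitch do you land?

A major third up from D5 is F#5.
F#5 down a major second → E5 (2 semitones).

E5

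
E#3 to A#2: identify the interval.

perfect 5th

Descending from E#3 to A#2 is the same interval as ascending A#2 to E#3.
A to E spans five letter names (A-B-C-D-E): a fifth.
The perfect fifth spans 7 semitones, and A#2 to E#3 is exactly 7 semitones — so this is a perfect fifth.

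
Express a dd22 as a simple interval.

doubly diminished octave

Each octave removed subtracts seven from the number: 22 − 14 = 8.
Quality carries through unchanged, so the simple form is a doubly diminished octave.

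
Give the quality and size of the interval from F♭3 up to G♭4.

F to G spans two letter names (F-G), plus an octave — that makes it a ninth of some quality.
Counting semitones, Fb3→Gb4 is 14, which is the major ninth.
(Equivalently, a compound major second: a major second plus an octave.)

major ninth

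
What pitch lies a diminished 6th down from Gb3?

Six letter names down from G: B.
A diminished sixth spans 7 semitones, so from Gb3 the target pitch is B2.

B2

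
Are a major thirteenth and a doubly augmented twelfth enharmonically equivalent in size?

A major thirteenth spans 21 semitones, and a doubly augmented twelfth also spans 21 semitones — they're enharmonic.

Yes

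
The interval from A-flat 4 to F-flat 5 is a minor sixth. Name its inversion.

Interval numbers invert to sum to nine: 6 + 3 = 9, so a sixth inverts to a third.
The quality also flips — minor becomes major — giving a major third.

major 3rd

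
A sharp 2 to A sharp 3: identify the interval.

A to A is the same letter name, plus an octave, so the interval is some kind of octave.
Counting semitones, A#2→A#3 is 12, which is the perfect octave.

P8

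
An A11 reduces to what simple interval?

Take out an octave (7 from the number): 11 − 7 = 4.
So an augmented eleventh is an octave plus an augmented fourth. The quality is unchanged.

augmented fourth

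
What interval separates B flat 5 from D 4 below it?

minor thirteenth

Descending from Bb5 to D4 is the same interval as ascending D4 to Bb5.
D to B spans six letter names (D-E-F-G-A-B), plus an octave — that makes it a thirteenth of some quality.
A major thirteenth would be 21 semitones, but D4 to Bb5 is 20 — one semitone narrower, making it a minor thirteenth.
(Equivalently, a compound minor sixth: a minor sixth plus an octave.)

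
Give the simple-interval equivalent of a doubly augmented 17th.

Each octave removed subtracts seven from the number: 17 − 14 = 3.
Quality carries through unchanged, so the simple form is a doubly augmented third.

doubly augmented 3rd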